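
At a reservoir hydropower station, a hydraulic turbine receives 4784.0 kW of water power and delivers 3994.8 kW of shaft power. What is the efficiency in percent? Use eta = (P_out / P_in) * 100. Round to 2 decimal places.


Turbine efficiency = (output power / input power) * 100
eta = (3994.8 / 4784.0) * 100
eta = 83.50%

83.50


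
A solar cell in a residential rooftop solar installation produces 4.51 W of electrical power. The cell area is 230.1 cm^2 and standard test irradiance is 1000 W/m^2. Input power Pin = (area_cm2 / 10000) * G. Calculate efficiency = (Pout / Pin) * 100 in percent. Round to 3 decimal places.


First compute the input power:
  Pin = area_cm2 / 10000 * G = 230.1 / 10000 * 1000 = 23.01 W
Then compute efficiency:
  Efficiency = (Pout / Pin) * 100 = (4.51 / 23.01) * 100
  Efficiency = 19.600%

19.600


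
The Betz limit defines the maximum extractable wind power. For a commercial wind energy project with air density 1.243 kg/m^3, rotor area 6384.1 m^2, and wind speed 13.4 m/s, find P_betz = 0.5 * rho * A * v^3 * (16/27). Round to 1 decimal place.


The Betz coefficient Cp_max = 16/27 = 0.5926
v^3 = 13.4^3 = 2406.104
P_betz = 0.5 * rho * A * v^3 * Cp_max
P_betz = 0.5 * 1.243 * 6384.1 * 2406.104 * 0.5926
P_betz = 5657328.9 W

5657328.9


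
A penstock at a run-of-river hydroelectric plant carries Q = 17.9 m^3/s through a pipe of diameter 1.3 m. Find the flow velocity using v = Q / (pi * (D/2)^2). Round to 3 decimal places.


Compute pipe cross-sectional area:
  A = pi * (D/2)^2 = pi * (1.3/2)^2 = 1.3273 m^2
Calculate velocity:
  v = Q / A = 17.9 / 1.3273
  v = 13.486 m/s

13.486


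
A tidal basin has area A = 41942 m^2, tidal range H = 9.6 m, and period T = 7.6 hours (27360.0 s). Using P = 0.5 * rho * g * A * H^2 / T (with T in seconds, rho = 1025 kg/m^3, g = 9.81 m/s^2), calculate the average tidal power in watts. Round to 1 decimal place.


Convert period to seconds: T = 7.6 * 3600 = 27360.0 s
H^2 = 9.6^2 = 92.16
P = 0.5 * rho * g * A * H^2 / T
P = 0.5 * 1025 * 9.81 * 41942 * 92.16 / 27360.0
P = 710294.4 W

710294.4


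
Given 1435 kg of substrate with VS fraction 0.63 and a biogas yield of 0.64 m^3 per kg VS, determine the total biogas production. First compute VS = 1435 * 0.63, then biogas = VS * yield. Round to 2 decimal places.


Compute volatile solids:
  VS = mass * VS_fraction = 1435 * 0.63 = 904.05 kg
Calculate biogas volume:
  Biogas = VS * specific_yield = 904.05 * 0.64
  Biogas = 578.59 m^3

578.59


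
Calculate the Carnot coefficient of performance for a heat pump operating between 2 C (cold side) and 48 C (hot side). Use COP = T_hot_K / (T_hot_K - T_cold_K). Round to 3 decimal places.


Convert to Kelvin:
  T_hot = 48 + 273.15 = 321.15 K
  T_cold = 2 + 273.15 = 275.15 K
Apply Carnot COP formula:
  COP = T_hot_K / (T_hot_K - T_cold_K) = 321.15 / 46.0
  COP = 6.982

6.982


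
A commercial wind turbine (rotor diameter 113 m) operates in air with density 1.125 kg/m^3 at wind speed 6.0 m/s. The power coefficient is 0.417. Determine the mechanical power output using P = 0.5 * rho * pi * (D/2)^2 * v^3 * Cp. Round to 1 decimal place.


Step 1 -- Compute swept area:
  A = pi * (D/2)^2 = pi * (113/2)^2 = 10028.75 m^2
Step 2 -- Apply wind power equation:
  P = 0.5 * rho * A * v^3 * Cp
  v^3 = 6.0^3 = 216.0
  P = 0.5 * 1.125 * 10028.75 * 216.0 * 0.417
  P = 508111.6 W

508111.6


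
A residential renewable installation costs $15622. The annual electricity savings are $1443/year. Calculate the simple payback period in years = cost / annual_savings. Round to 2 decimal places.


Simple payback period = initial cost / annual savings
Payback = 15622 / 1443
Payback = 10.83 years

10.83


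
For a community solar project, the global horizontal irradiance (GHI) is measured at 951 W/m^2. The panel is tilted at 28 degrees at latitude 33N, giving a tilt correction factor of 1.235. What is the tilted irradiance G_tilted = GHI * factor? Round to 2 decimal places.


Identify the given values:
  GHI = 951 W/m^2, tilt correction factor = 1.235
Apply the formula G_tilted = GHI * factor:
  G_tilted = 951 * 1.235
  G_tilted = 1174.49 W/m^2

1174.49


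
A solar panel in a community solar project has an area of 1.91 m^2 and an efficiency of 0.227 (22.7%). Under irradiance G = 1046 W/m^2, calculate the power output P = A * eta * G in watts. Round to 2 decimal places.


Use the solar power formula P = A * eta * G.
Given: A = 1.91 m^2, eta = 0.227, G = 1046 W/m^2
P = 1.91 * 0.227 * 1046
P = 453.51 W

453.51


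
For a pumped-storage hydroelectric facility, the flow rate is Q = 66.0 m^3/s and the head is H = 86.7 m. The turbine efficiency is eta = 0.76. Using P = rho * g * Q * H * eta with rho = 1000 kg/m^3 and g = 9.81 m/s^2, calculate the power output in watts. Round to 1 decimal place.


Apply the hydropower formula P = rho * g * Q * H * eta
rho * g = 1000 * 9.81 = 9810.0
P = 9810.0 * 66.0 * 86.7 * 0.76
P = 42662434.3 W

42662434.3


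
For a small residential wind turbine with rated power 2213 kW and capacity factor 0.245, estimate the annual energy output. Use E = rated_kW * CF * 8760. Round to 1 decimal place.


Annual energy = rated_kW * capacity_factor * hours_per_year
Given: P_rated = 2213 kW, CF = 0.245, hours = 8760
E = 2213 * 0.245 * 8760
E = 4749540.6 kWh

4749540.6


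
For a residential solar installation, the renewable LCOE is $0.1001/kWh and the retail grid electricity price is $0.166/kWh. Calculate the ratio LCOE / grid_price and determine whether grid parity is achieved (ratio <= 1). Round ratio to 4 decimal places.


Compare LCOE to grid price:
  LCOE = $0.1001/kWh, Grid price = $0.166/kWh
  Ratio = LCOE / grid_price = 0.1001 / 0.166 = 0.6030
  Grid parity achieved (ratio <= 1)? yes

0.6030


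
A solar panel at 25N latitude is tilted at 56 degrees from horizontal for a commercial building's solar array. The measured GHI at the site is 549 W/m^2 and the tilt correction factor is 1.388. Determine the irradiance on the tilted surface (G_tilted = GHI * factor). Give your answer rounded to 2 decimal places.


Identify the given values:
  GHI = 549 W/m^2, tilt correction factor = 1.388
Apply the formula G_tilted = GHI * factor:
  G_tilted = 549 * 1.388
  G_tilted = 762.01 W/m^2

762.01


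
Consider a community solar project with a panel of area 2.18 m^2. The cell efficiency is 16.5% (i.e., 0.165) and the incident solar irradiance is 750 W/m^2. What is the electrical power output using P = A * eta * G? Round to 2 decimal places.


Use the solar power formula P = A * eta * G.
Given: A = 2.18 m^2, eta = 0.165, G = 750 W/m^2
P = 2.18 * 0.165 * 750
P = 269.78 W

269.78


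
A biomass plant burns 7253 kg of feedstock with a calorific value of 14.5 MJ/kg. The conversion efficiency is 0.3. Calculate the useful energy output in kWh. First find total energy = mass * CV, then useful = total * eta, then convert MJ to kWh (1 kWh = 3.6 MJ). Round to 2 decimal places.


Total energy = mass * CV = 7253 * 14.5 = 105168.5 MJ
Useful energy = total * eta = 105168.5 * 0.3 = 31550.55 MJ
Convert to kWh: 31550.55 / 3.6
Useful energy = 8764.04 kWh

8764.04


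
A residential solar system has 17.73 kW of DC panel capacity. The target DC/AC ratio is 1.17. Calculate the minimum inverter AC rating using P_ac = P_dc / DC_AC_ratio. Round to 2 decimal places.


The inverter AC capacity is determined by the DC/AC ratio.
Given: P_dc = 17.73 kW, DC/AC ratio = 1.17
P_ac = P_dc / ratio = 17.73 / 1.17
P_ac = 15.15 kW

15.15


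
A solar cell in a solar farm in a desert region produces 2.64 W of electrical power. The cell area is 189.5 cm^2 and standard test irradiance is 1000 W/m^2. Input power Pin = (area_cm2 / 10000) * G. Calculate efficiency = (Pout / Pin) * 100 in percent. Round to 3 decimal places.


First compute the input power:
  Pin = area_cm2 / 10000 * G = 189.5 / 10000 * 1000 = 18.95 W
Then compute efficiency:
  Efficiency = (Pout / Pin) * 100 = (2.64 / 18.95) * 100
  Efficiency = 13.931%

13.931


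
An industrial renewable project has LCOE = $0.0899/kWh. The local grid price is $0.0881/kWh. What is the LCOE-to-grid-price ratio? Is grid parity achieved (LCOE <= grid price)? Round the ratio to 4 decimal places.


Compare LCOE to grid price:
  LCOE = $0.0899/kWh, Grid price = $0.0881/kWh
  Ratio = LCOE / grid_price = 0.0899 / 0.0881 = 1.0204
  Grid parity achieved (ratio <= 1)? no

1.0204


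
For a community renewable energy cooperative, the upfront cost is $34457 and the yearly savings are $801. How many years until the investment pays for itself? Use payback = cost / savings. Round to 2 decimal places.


Simple payback period = initial cost / annual savings
Payback = 34457 / 801
Payback = 43.02 years

43.02


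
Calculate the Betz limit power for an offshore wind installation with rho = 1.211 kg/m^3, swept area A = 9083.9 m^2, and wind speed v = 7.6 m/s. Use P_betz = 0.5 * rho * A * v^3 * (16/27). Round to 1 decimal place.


The Betz coefficient Cp_max = 16/27 = 0.5926
v^3 = 7.6^3 = 438.976
P_betz = 0.5 * rho * A * v^3 * Cp_max
P_betz = 0.5 * 1.211 * 9083.9 * 438.976 * 0.5926
P_betz = 1430815.0 W

1430815.0


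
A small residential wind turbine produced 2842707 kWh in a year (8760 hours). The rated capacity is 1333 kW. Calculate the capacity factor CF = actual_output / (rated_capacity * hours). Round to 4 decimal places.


Capacity factor = actual output / maximum possible output
Maximum possible = rated * hours = 1333 * 8760 = 11677080 kWh
CF = 2842707 / 11677080
CF = 0.2434

0.2434


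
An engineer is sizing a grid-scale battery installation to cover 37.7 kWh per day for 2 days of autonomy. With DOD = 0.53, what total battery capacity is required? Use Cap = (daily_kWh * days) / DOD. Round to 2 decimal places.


Total energy needed = daily * days = 37.7 * 2 = 75.4 kWh
Account for depth of discharge:
  Cap = total_energy / DOD = 75.4 / 0.53
  Cap = 142.26 kWh

142.26


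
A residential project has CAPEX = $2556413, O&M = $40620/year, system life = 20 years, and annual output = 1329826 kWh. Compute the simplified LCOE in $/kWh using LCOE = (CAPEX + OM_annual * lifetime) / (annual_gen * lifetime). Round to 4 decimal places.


Total cost = CAPEX + OM * lifetime = 2556413 + 40620 * 20 = 2556413 + 812400 = 3368813
Total generation = annual * lifetime = 1329826 * 20 = 26596520 kWh
LCOE = 3368813 / 26596520
LCOE = 0.1267 $/kWh

0.1267


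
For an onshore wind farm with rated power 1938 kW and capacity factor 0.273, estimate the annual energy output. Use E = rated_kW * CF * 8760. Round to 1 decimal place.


Annual energy = rated_kW * capacity_factor * hours_per_year
Given: P_rated = 1938 kW, CF = 0.273, hours = 8760
E = 1938 * 0.273 * 8760
E = 4634688.2 kWh

4634688.2


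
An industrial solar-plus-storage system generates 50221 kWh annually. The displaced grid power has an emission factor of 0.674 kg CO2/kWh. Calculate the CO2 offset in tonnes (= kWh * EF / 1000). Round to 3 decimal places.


CO2 offset in kg = generation * emission_factor
CO2 offset = 50221 * 0.674 = 33848.95 kg
Convert to tonnes:
  CO2 offset = 33848.95 / 1000 = 33.849 tonnes

33.849


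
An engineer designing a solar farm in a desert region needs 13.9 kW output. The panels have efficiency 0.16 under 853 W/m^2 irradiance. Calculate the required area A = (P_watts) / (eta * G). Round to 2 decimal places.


Convert target power to watts: P = 13.9 * 1000 = 13900.0 W
Compute denominator: eta * G = 0.16 * 853 = 136.48
Required area A = P / (eta * G) = 13900.0 / 136.48
A = 101.85 m^2

101.85


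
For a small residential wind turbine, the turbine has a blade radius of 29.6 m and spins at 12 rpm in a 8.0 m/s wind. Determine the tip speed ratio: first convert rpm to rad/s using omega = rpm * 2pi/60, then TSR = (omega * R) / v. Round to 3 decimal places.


Convert rotational speed to rad/s:
  omega = 12 * 2 * pi / 60 = 1.2566 rad/s
Compute tip speed:
  v_tip = omega * R = 1.2566 * 29.6 = 37.196 m/s
Tip speed ratio:
  TSR = v_tip / v_wind = 37.196 / 8.0 = 4.650

4.650


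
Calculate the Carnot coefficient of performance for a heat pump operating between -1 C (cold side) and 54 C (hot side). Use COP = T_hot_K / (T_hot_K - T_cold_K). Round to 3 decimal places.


Convert to Kelvin:
  T_hot = 54 + 273.15 = 327.15 K
  T_cold = -1 + 273.15 = 272.15 K
Apply Carnot COP formula:
  COP = T_hot_K / (T_hot_K - T_cold_K) = 327.15 / 55.0
  COP = 5.948

5.948


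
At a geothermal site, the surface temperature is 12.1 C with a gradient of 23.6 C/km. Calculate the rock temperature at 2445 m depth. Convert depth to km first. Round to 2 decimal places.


Convert depth to km: 2445 / 1000 = 2.445 km
Temperature increase = gradient * depth_km = 23.6 * 2.445 = 57.7 C
Temperature at depth = T_surface + delta_T = 12.1 + 57.7
T = 69.80 C

69.80


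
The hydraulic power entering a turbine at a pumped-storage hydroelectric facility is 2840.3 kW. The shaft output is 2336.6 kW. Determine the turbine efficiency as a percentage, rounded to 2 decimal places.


Turbine efficiency = (output power / input power) * 100
eta = (2336.6 / 2840.3) * 100
eta = 82.27%

82.27


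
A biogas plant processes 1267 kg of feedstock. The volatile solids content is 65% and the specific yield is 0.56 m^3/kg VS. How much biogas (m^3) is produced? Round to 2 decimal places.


Compute volatile solids:
  VS = mass * VS_fraction = 1267 * 0.65 = 823.55 kg
Calculate biogas volume:
  Biogas = VS * specific_yield = 823.55 * 0.56
  Biogas = 461.19 m^3

461.19


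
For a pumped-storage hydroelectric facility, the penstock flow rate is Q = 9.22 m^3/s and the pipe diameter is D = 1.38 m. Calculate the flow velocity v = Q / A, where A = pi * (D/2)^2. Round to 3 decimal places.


Compute pipe cross-sectional area:
  A = pi * (D/2)^2 = pi * (1.38/2)^2 = 1.4957 m^2
Calculate velocity:
  v = Q / A = 9.22 / 1.4957
  v = 6.164 m/s

6.164


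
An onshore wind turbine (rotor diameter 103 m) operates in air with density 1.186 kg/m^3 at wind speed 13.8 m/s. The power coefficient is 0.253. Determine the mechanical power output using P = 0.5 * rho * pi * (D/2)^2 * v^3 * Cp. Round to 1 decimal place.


Step 1 -- Compute swept area:
  A = pi * (D/2)^2 = pi * (103/2)^2 = 8332.29 m^2
Step 2 -- Apply wind power equation:
  P = 0.5 * rho * A * v^3 * Cp
  v^3 = 13.8^3 = 2628.072
  P = 0.5 * 1.186 * 8332.29 * 2628.072 * 0.253
  P = 3285313.4 W

3285313.4


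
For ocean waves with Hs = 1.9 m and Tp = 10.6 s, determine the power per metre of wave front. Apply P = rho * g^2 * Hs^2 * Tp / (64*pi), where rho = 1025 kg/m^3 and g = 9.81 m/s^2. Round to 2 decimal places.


Apply wave power formula:
  g^2 = 9.81^2 = 96.2361
  Hs^2 = 1.9^2 = 3.61
  Numerator = rho * g^2 * Hs^2 * Tp = 1025 * 96.2361 * 3.61 * 10.6 = 3774634.87
  Denominator = 64 * pi = 201.0619
  P = 3774634.87 / 201.0619 = 18773.49 W/m

18773.49


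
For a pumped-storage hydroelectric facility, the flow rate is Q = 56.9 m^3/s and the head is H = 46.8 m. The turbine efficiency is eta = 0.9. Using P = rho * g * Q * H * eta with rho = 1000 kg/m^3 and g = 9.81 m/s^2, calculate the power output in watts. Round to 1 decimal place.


Apply the hydropower formula P = rho * g * Q * H * eta
rho * g = 1000 * 9.81 = 9810.0
P = 9810.0 * 56.9 * 46.8 * 0.9
P = 23510920.7 W

23510920.7


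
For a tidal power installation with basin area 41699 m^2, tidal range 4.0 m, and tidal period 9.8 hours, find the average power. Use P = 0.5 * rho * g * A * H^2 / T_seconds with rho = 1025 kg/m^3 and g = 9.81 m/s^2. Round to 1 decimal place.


Convert period to seconds: T = 9.8 * 3600 = 35280.0 s
H^2 = 4.0^2 = 16.0
P = 0.5 * rho * g * A * H^2 / T
P = 0.5 * 1025 * 9.81 * 41699 * 16.0 / 35280.0
P = 95078.0 W

95078.0


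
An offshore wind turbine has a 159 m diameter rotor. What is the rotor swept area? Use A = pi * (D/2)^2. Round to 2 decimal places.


Compute the rotor radius:
  r = D / 2 = 159 / 2 = 79.5 m
Calculate swept area:
  A = pi * r^2 = pi * 79.5^2
  A = 19855.65 m^2

19855.65


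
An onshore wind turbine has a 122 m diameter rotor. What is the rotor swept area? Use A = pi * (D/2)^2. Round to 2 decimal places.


Compute the rotor radius:
  r = D / 2 = 122 / 2 = 61.0 m
Calculate swept area:
  A = pi * r^2 = pi * 61.0^2
  A = 11689.87 m^2

11689.87


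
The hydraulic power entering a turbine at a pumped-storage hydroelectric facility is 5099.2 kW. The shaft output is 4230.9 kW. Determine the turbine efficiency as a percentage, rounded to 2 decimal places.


Turbine efficiency = (output power / input power) * 100
eta = (4230.9 / 5099.2) * 100
eta = 82.97%

82.97


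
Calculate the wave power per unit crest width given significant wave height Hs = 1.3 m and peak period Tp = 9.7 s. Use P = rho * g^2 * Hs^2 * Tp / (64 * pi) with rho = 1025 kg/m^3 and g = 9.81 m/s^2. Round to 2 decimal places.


Apply wave power formula:
  g^2 = 9.81^2 = 96.2361
  Hs^2 = 1.3^2 = 1.69
  Numerator = rho * g^2 * Hs^2 * Tp = 1025 * 96.2361 * 1.69 * 9.7 = 1617038.35
  Denominator = 64 * pi = 201.0619
  P = 1617038.35 / 201.0619 = 8042.49 W/m

8042.49


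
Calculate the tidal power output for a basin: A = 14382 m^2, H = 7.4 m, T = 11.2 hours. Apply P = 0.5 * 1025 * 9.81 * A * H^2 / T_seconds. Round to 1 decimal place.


Convert period to seconds: T = 11.2 * 3600 = 40320.0 s
H^2 = 7.4^2 = 54.76
P = 0.5 * rho * g * A * H^2 / T
P = 0.5 * 1025 * 9.81 * 14382 * 54.76 / 40320.0
P = 98203.1 W

98203.1


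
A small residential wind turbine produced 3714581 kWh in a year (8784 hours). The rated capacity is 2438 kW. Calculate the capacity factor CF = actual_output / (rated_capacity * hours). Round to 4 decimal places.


Capacity factor = actual output / maximum possible output
Maximum possible = rated * hours = 2438 * 8784 = 21415392 kWh
CF = 3714581 / 21415392
CF = 0.1735

0.1735


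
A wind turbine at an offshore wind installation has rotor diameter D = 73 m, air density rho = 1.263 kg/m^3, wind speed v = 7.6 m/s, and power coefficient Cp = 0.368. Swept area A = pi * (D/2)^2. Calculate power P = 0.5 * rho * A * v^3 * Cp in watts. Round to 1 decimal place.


Step 1 -- Compute swept area:
  A = pi * (D/2)^2 = pi * (73/2)^2 = 4185.39 m^2
Step 2 -- Apply wind power equation:
  P = 0.5 * rho * A * v^3 * Cp
  v^3 = 7.6^3 = 438.976
  P = 0.5 * 1.263 * 4185.39 * 438.976 * 0.368
  P = 426970.2 W

426970.2


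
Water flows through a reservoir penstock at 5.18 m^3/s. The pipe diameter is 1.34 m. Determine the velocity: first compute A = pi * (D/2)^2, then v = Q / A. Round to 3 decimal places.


Compute pipe cross-sectional area:
  A = pi * (D/2)^2 = pi * (1.34/2)^2 = 1.4103 m^2
Calculate velocity:
  v = Q / A = 5.18 / 1.4103
  v = 3.673 m/s

3.673


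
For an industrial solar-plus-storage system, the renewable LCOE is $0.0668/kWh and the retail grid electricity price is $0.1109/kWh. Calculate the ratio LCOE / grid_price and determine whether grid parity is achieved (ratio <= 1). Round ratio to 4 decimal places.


Compare LCOE to grid price:
  LCOE = $0.0668/kWh, Grid price = $0.1109/kWh
  Ratio = LCOE / grid_price = 0.0668 / 0.1109 = 0.6023
  Grid parity achieved (ratio <= 1)? yes

0.6023


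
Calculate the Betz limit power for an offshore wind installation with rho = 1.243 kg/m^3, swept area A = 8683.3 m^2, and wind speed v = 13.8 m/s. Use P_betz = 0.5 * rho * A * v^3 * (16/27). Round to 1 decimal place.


The Betz coefficient Cp_max = 16/27 = 0.5926
v^3 = 13.8^3 = 2628.072
P_betz = 0.5 * rho * A * v^3 * Cp_max
P_betz = 0.5 * 1.243 * 8683.3 * 2628.072 * 0.5926
P_betz = 8404645.8 W

8404645.8


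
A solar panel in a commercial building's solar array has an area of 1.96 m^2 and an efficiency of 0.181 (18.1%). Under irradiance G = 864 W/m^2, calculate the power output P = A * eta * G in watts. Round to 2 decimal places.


Use the solar power formula P = A * eta * G.
Given: A = 1.96 m^2, eta = 0.181, G = 864 W/m^2
P = 1.96 * 0.181 * 864
P = 306.51 W

306.51


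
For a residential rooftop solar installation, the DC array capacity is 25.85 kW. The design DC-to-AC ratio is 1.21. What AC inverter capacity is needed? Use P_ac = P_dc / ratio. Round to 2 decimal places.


The inverter AC capacity is determined by the DC/AC ratio.
Given: P_dc = 25.85 kW, DC/AC ratio = 1.21
P_ac = P_dc / ratio = 25.85 / 1.21
P_ac = 21.36 kW

21.36


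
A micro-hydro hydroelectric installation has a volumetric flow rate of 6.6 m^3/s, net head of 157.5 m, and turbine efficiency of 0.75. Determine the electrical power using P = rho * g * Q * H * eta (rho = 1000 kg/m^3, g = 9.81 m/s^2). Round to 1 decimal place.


Apply the hydropower formula P = rho * g * Q * H * eta
rho * g = 1000 * 9.81 = 9810.0
P = 9810.0 * 6.6 * 157.5 * 0.75
P = 7648121.3 W

7648121.3


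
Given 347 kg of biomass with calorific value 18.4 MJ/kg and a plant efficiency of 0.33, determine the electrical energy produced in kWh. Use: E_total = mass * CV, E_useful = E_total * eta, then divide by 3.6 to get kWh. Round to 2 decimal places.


Total energy = mass * CV = 347 * 18.4 = 6384.8 MJ
Useful energy = total * eta = 6384.8 * 0.33 = 2106.98 MJ
Convert to kWh: 2106.98 / 3.6
Useful energy = 585.27 kWh

585.27


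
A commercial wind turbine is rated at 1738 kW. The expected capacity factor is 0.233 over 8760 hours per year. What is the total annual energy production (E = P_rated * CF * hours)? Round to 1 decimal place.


Annual energy = rated_kW * capacity_factor * hours_per_year
Given: P_rated = 1738 kW, CF = 0.233, hours = 8760
E = 1738 * 0.233 * 8760
E = 3547397.0 kWh

3547397.0


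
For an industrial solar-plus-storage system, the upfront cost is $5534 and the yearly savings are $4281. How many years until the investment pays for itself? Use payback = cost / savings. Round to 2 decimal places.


Simple payback period = initial cost / annual savings
Payback = 5534 / 4281
Payback = 1.29 years

1.29


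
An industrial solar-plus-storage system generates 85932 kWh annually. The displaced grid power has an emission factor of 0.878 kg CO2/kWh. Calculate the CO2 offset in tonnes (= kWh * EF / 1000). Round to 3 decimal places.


CO2 offset in kg = generation * emission_factor
CO2 offset = 85932 * 0.878 = 75448.3 kg
Convert to tonnes:
  CO2 offset = 75448.3 / 1000 = 75.448 tonnes

75.448


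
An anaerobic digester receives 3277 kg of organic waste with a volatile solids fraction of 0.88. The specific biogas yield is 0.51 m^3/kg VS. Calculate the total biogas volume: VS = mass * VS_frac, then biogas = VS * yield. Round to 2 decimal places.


Compute volatile solids:
  VS = mass * VS_fraction = 3277 * 0.88 = 2883.76 kg
Calculate biogas volume:
  Biogas = VS * specific_yield = 2883.76 * 0.51
  Biogas = 1470.72 m^3

1470.72


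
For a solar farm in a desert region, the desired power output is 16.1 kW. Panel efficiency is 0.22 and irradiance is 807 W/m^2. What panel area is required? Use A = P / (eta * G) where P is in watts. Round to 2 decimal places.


Convert target power to watts: P = 16.1 * 1000 = 16100.0 W
Compute denominator: eta * G = 0.22 * 807 = 177.54
Required area A = P / (eta * G) = 16100.0 / 177.54
A = 90.68 m^2

90.68


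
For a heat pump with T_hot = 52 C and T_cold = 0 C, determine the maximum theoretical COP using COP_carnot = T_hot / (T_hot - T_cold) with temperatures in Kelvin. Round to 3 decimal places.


Convert to Kelvin:
  T_hot = 52 + 273.15 = 325.15 K
  T_cold = 0 + 273.15 = 273.15 K
Apply Carnot COP formula:
  COP = T_hot_K / (T_hot_K - T_cold_K) = 325.15 / 52.0
  COP = 6.253

6.253


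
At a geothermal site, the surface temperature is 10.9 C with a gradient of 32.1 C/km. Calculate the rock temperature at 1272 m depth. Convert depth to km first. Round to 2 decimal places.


Convert depth to km: 1272 / 1000 = 1.272 km
Temperature increase = gradient * depth_km = 32.1 * 1.272 = 40.83 C
Temperature at depth = T_surface + delta_T = 10.9 + 40.83
T = 51.73 C

51.73


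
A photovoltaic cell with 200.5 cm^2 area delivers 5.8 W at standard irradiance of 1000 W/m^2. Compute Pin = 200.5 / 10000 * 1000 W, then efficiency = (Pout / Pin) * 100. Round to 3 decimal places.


First compute the input power:
  Pin = area_cm2 / 10000 * G = 200.5 / 10000 * 1000 = 20.05 W
Then compute efficiency:
  Efficiency = (Pout / Pin) * 100 = (5.8 / 20.05) * 100
  Efficiency = 28.928%

28.928


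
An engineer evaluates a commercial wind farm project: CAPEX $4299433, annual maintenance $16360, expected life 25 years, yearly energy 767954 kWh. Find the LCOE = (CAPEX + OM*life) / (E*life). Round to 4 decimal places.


Total cost = CAPEX + OM * lifetime = 4299433 + 16360 * 25 = 4299433 + 409000 = 4708433
Total generation = annual * lifetime = 767954 * 25 = 19198850 kWh
LCOE = 4708433 / 19198850
LCOE = 0.2452 $/kWh

0.2452


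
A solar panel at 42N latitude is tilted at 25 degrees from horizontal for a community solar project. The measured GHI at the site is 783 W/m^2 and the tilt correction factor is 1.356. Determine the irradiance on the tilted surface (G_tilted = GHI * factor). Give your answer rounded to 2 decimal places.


Identify the given values:
  GHI = 783 W/m^2, tilt correction factor = 1.356
Apply the formula G_tilted = GHI * factor:
  G_tilted = 783 * 1.356
  G_tilted = 1061.75 W/m^2

1061.75


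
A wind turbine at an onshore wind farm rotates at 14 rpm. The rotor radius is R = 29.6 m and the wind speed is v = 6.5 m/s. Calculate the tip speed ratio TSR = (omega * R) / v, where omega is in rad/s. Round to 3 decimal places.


Convert rotational speed to rad/s:
  omega = 14 * 2 * pi / 60 = 1.4661 rad/s
Compute tip speed:
  v_tip = omega * R = 1.4661 * 29.6 = 43.396 m/s
Tip speed ratio:
  TSR = v_tip / v_wind = 43.396 / 6.5 = 6.676

6.676


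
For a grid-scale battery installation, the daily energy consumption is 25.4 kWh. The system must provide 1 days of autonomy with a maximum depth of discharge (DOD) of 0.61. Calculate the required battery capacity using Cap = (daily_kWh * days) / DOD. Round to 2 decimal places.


Total energy needed = daily * days = 25.4 * 1 = 25.4 kWh
Account for depth of discharge:
  Cap = total_energy / DOD = 25.4 / 0.61
  Cap = 41.64 kWh

41.64


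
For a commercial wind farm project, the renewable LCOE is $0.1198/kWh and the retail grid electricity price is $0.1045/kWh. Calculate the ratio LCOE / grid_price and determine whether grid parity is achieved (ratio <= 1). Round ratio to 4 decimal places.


Compare LCOE to grid price:
  LCOE = $0.1198/kWh, Grid price = $0.1045/kWh
  Ratio = LCOE / grid_price = 0.1198 / 0.1045 = 1.1464
  Grid parity achieved (ratio <= 1)? no

1.1464


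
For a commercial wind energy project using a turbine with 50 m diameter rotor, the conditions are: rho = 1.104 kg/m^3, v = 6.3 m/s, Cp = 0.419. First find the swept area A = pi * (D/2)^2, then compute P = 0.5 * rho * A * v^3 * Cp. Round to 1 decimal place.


Step 1 -- Compute swept area:
  A = pi * (D/2)^2 = pi * (50/2)^2 = 1963.5 m^2
Step 2 -- Apply wind power equation:
  P = 0.5 * rho * A * v^3 * Cp
  v^3 = 6.3^3 = 250.047
  P = 0.5 * 1.104 * 1963.5 * 250.047 * 0.419
  P = 113554.6 W

113554.6


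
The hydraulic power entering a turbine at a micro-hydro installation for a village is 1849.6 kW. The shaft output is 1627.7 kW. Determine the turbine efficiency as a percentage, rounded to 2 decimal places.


Turbine efficiency = (output power / input power) * 100
eta = (1627.7 / 1849.6) * 100
eta = 88.00%

88.00


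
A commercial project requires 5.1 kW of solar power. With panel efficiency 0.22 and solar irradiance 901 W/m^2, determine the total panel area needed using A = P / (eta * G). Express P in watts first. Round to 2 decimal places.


Convert target power to watts: P = 5.1 * 1000 = 5100.0 W
Compute denominator: eta * G = 0.22 * 901 = 198.22
Required area A = P / (eta * G) = 5100.0 / 198.22
A = 25.73 m^2

25.73


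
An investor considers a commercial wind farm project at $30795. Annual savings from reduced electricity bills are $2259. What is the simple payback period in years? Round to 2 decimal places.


Simple payback period = initial cost / annual savings
Payback = 30795 / 2259
Payback = 13.63 years

13.63


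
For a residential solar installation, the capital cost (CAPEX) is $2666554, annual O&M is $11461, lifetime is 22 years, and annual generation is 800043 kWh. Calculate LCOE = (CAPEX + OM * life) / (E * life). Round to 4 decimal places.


Total cost = CAPEX + OM * lifetime = 2666554 + 11461 * 22 = 2666554 + 252142 = 2918696
Total generation = annual * lifetime = 800043 * 22 = 17600946 kWh
LCOE = 2918696 / 17600946
LCOE = 0.1658 $/kWh

0.1658


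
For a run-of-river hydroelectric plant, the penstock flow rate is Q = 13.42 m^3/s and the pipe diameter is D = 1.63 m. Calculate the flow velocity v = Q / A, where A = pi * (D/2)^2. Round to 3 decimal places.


Compute pipe cross-sectional area:
  A = pi * (D/2)^2 = pi * (1.63/2)^2 = 2.0867 m^2
Calculate velocity:
  v = Q / A = 13.42 / 2.0867
  v = 6.431 m/s

6.431


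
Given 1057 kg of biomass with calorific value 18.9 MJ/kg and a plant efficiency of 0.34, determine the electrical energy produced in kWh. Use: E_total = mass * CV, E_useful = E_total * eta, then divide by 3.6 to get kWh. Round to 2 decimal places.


Total energy = mass * CV = 1057 * 18.9 = 19977.3 MJ
Useful energy = total * eta = 19977.3 * 0.34 = 6792.28 MJ
Convert to kWh: 6792.28 / 3.6
Useful energy = 1886.75 kWh

1886.75


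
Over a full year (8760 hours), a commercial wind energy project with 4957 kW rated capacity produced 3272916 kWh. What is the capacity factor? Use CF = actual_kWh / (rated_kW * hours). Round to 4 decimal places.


Capacity factor = actual output / maximum possible output
Maximum possible = rated * hours = 4957 * 8760 = 43423320 kWh
CF = 3272916 / 43423320
CF = 0.0754

0.0754


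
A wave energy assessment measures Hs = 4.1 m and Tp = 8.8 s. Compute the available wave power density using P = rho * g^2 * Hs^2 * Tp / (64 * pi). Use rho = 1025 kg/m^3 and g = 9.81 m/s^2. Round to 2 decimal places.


Apply wave power formula:
  g^2 = 9.81^2 = 96.2361
  Hs^2 = 4.1^2 = 16.81
  Numerator = rho * g^2 * Hs^2 * Tp = 1025 * 96.2361 * 16.81 * 8.8 = 14591914.15
  Denominator = 64 * pi = 201.0619
  P = 14591914.15 / 201.0619 = 72574.23 W/m

72574.23


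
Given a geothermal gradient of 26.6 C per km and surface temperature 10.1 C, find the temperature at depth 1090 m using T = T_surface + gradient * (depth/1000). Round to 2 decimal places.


Convert depth to km: 1090 / 1000 = 1.09 km
Temperature increase = gradient * depth_km = 26.6 * 1.09 = 28.99 C
Temperature at depth = T_surface + delta_T = 10.1 + 28.99
T = 39.09 C

39.09


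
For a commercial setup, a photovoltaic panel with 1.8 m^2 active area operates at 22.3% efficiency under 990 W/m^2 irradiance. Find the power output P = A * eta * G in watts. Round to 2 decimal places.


Use the solar power formula P = A * eta * G.
Given: A = 1.8 m^2, eta = 0.223, G = 990 W/m^2
P = 1.8 * 0.223 * 990
P = 397.39 W

397.39


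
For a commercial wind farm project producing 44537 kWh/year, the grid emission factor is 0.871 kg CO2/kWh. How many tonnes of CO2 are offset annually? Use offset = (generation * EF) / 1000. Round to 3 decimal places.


CO2 offset in kg = generation * emission_factor
CO2 offset = 44537 * 0.871 = 38791.73 kg
Convert to tonnes:
  CO2 offset = 38791.73 / 1000 = 38.792 tonnes

38.792


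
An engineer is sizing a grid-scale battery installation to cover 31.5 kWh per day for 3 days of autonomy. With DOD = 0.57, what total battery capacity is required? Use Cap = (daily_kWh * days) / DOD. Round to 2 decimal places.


Total energy needed = daily * days = 31.5 * 3 = 94.5 kWh
Account for depth of discharge:
  Cap = total_energy / DOD = 94.5 / 0.57
  Cap = 165.79 kWh

165.79


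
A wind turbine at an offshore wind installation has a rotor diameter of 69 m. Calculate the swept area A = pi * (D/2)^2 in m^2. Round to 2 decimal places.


Compute the rotor radius:
  r = D / 2 = 69 / 2 = 34.5 m
Calculate swept area:
  A = pi * r^2 = pi * 34.5^2
  A = 3739.28 m^2

3739.28


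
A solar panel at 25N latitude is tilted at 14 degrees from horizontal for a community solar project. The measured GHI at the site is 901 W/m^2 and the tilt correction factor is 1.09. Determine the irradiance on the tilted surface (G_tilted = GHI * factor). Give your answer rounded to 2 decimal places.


Identify the given values:
  GHI = 901 W/m^2, tilt correction factor = 1.09
Apply the formula G_tilted = GHI * factor:
  G_tilted = 901 * 1.09
  G_tilted = 982.09 W/m^2

982.09


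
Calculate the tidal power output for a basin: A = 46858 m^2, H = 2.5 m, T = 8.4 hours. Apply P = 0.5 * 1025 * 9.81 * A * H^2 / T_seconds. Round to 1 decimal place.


Convert period to seconds: T = 8.4 * 3600 = 30240.0 s
H^2 = 2.5^2 = 6.25
P = 0.5 * rho * g * A * H^2 / T
P = 0.5 * 1025 * 9.81 * 46858 * 6.25 / 30240.0
P = 48690.6 W

48690.6


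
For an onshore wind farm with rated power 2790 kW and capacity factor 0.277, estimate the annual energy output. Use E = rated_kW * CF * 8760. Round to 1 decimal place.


Annual energy = rated_kW * capacity_factor * hours_per_year
Given: P_rated = 2790 kW, CF = 0.277, hours = 8760
E = 2790 * 0.277 * 8760
E = 6769990.8 kWh

6769990.8


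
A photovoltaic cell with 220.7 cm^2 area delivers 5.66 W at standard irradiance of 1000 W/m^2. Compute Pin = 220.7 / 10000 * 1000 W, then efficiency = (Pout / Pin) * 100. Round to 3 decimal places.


First compute the input power:
  Pin = area_cm2 / 10000 * G = 220.7 / 10000 * 1000 = 22.07 W
Then compute efficiency:
  Efficiency = (Pout / Pin) * 100 = (5.66 / 22.07) * 100
  Efficiency = 25.646%

25.646


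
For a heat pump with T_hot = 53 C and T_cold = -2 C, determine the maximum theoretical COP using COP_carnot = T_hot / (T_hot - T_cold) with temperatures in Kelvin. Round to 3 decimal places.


Convert to Kelvin:
  T_hot = 53 + 273.15 = 326.15 K
  T_cold = -2 + 273.15 = 271.15 K
Apply Carnot COP formula:
  COP = T_hot_K / (T_hot_K - T_cold_K) = 326.15 / 55.0
  COP = 5.930

5.930


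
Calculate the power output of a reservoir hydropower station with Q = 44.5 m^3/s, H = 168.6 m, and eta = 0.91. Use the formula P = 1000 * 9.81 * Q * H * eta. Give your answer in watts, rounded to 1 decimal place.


Apply the hydropower formula P = rho * g * Q * H * eta
rho * g = 1000 * 9.81 = 9810.0
P = 9810.0 * 44.5 * 168.6 * 0.91
P = 66977353.2 W

66977353.2


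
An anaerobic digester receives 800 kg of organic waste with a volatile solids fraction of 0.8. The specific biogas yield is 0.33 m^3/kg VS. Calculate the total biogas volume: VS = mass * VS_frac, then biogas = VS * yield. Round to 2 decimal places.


Compute volatile solids:
  VS = mass * VS_fraction = 800 * 0.8 = 640.0 kg
Calculate biogas volume:
  Biogas = VS * specific_yield = 640.0 * 0.33
  Biogas = 211.20 m^3

211.20


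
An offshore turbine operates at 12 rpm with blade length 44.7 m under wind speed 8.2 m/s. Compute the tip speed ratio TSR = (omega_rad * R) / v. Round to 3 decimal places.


Convert rotational speed to rad/s:
  omega = 12 * 2 * pi / 60 = 1.2566 rad/s
Compute tip speed:
  v_tip = omega * R = 1.2566 * 44.7 = 56.172 m/s
Tip speed ratio:
  TSR = v_tip / v_wind = 56.172 / 8.2 = 6.850

6.850


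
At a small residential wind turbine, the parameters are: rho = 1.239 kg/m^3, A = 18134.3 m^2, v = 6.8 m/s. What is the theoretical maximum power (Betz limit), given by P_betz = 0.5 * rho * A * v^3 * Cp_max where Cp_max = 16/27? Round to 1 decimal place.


The Betz coefficient Cp_max = 16/27 = 0.5926
v^3 = 6.8^3 = 314.432
P_betz = 0.5 * rho * A * v^3 * Cp_max
P_betz = 0.5 * 1.239 * 18134.3 * 314.432 * 0.5926
P_betz = 2093269.1 W

2093269.1


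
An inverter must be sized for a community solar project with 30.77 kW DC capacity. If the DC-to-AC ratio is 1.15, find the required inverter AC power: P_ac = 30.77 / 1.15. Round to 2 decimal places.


The inverter AC capacity is determined by the DC/AC ratio.
Given: P_dc = 30.77 kW, DC/AC ratio = 1.15
P_ac = P_dc / ratio = 30.77 / 1.15
P_ac = 26.76 kW

26.76


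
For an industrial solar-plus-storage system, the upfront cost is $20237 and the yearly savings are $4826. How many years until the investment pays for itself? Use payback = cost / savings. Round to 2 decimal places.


Simple payback period = initial cost / annual savings
Payback = 20237 / 4826
Payback = 4.19 years

4.19


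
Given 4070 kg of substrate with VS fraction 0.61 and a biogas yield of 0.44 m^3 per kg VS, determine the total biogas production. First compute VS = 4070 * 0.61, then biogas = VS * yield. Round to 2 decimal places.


Compute volatile solids:
  VS = mass * VS_fraction = 4070 * 0.61 = 2482.7 kg
Calculate biogas volume:
  Biogas = VS * specific_yield = 2482.7 * 0.44
  Biogas = 1092.39 m^3

1092.39


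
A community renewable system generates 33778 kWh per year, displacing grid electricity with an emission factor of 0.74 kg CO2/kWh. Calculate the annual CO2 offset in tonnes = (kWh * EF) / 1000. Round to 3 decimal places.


CO2 offset in kg = generation * emission_factor
CO2 offset = 33778 * 0.74 = 24995.72 kg
Convert to tonnes:
  CO2 offset = 24995.72 / 1000 = 24.996 tonnes

24.996


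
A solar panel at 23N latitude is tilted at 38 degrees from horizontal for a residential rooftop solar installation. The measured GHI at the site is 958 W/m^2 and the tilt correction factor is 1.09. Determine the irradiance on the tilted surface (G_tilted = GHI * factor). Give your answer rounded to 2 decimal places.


Identify the given values:
  GHI = 958 W/m^2, tilt correction factor = 1.09
Apply the formula G_tilted = GHI * factor:
  G_tilted = 958 * 1.09
  G_tilted = 1044.22 W/m^2

1044.22


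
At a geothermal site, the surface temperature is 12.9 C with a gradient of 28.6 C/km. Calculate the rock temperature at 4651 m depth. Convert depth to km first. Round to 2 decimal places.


Convert depth to km: 4651 / 1000 = 4.651 km
Temperature increase = gradient * depth_km = 28.6 * 4.651 = 133.02 C
Temperature at depth = T_surface + delta_T = 12.9 + 133.02
T = 145.92 C

145.92


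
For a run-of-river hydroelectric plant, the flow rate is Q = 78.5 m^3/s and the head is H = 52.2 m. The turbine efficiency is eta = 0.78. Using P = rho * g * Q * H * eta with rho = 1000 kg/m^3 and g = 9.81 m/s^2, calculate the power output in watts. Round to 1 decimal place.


Apply the hydropower formula P = rho * g * Q * H * eta
rho * g = 1000 * 9.81 = 9810.0
P = 9810.0 * 78.5 * 52.2 * 0.78
P = 31354780.9 W

31354780.9


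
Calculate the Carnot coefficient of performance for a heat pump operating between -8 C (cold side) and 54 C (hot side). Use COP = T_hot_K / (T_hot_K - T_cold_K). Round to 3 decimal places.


Convert to Kelvin:
  T_hot = 54 + 273.15 = 327.15 K
  T_cold = -8 + 273.15 = 265.15 K
Apply Carnot COP formula:
  COP = T_hot_K / (T_hot_K - T_cold_K) = 327.15 / 62.0
  COP = 5.277

5.277


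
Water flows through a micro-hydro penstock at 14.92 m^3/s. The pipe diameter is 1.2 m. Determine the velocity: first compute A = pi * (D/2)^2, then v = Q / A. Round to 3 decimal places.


Compute pipe cross-sectional area:
  A = pi * (D/2)^2 = pi * (1.2/2)^2 = 1.131 m^2
Calculate velocity:
  v = Q / A = 14.92 / 1.131
  v = 13.192 m/s

13.192


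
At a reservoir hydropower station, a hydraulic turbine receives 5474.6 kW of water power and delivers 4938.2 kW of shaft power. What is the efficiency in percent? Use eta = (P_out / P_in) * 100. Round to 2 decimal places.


Turbine efficiency = (output power / input power) * 100
eta = (4938.2 / 5474.6) * 100
eta = 90.20%

90.20


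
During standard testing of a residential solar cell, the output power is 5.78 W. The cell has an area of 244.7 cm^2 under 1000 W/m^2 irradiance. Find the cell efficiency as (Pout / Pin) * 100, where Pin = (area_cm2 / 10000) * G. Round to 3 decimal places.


First compute the input power:
  Pin = area_cm2 / 10000 * G = 244.7 / 10000 * 1000 = 24.47 W
Then compute efficiency:
  Efficiency = (Pout / Pin) * 100 = (5.78 / 24.47) * 100
  Efficiency = 23.621%

23.621
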